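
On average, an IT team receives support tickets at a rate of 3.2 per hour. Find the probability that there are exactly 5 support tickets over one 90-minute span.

0.1747

Over the interval, μ = 3.2 × 1.5 = 4.8 (a 90-minute span = 1.5 hours).
P(N = 5) = e^(−μ) μ^5/5! = e^(−4.8) · 4.8^5/120 ≈ 0.1747.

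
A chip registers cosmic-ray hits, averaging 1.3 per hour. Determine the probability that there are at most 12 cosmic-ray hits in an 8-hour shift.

0.7522

Over the interval, μ = 1.3 × 8 = 10.4 (an 8-hour shift = 8 hours).
P(N ≤ 12) = Σ_{j=0}^{12} e^(−μ) μ^j/j! ≈ 0.7522.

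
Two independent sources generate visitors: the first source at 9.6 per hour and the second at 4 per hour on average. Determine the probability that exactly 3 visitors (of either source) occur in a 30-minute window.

0.0584

Independent Poisson processes superpose: combined rate λ = 9.6 + 4 = 13.6 per hour.
Over the interval, μ = 13.6 × 0.5 = 6.8 (a 30-minute window = 0.5 hours).
P(N = 3) = e^(−6.8) · 6.8^3/3! ≈ 0.0584.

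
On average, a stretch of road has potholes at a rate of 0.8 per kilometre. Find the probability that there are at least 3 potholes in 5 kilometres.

Over the interval, μ = 0.8 × 5 = 4 (5 kilometres).
P(N ≥ 3) = 1 − P(N ≤ 2) = 1 − Σ_{j=0}^{2} e^(−μ) μ^j/j! ≈ 0.7619.

0.7619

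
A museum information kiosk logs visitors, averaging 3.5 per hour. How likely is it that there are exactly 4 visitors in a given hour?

With mean μ = 3.5 per hour,
P(N = 4) = e^(−μ) μ^4/4! = e^(−3.5) · 3.5^4/24 ≈ 0.1888.

0.1888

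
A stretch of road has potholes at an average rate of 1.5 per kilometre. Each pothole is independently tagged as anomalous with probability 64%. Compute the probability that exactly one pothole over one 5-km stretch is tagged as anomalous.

Thinning: the potholes that are tagged as anomalous themselves form a Poisson process with rate 0.64 × 1.5 = 0.96 per kilometre.
Over the interval, μ = 0.96 × 5 = 4.8 (a 5-km stretch = 5 kilometres).
P(N = 1) = e^(−4.8) · 4.8^1/1! ≈ 0.0395.

0.0395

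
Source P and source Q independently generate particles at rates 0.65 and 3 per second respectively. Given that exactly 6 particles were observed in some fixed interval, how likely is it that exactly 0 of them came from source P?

Given the total, each event is independently from source P with probability p = λ_P/(λ_P+λ_Q) = 0.65/3.65 ≈ 0.1781.
So K ~ Binomial(6, 0.65/3.65): P(K = 0) = C(6,0) · (0.65/3.65)^0 · (3/3.65)^6 ≈ 0.3083.

0.3083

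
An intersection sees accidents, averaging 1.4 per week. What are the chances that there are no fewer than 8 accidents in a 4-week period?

Over the interval, μ = 1.4 × 4 = 5.6 (a 4-week period = 4 weeks).
P(N ≥ 8) = 1 − P(N ≤ 7) = 1 − Σ_{j=0}^{7} e^(−μ) μ^j/j! ≈ 0.2030.

0.2030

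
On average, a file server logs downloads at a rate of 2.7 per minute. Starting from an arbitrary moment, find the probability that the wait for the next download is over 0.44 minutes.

The wait for the next event is exponential with rate λ = 2.7 per minute.
P(T > 0.44) = e^(−λt) = e^(−2.7 × 0.44) = e^(−1.188) ≈ 0.3048.

0.3048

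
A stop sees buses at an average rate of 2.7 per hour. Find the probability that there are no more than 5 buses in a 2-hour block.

Over the interval, μ = 2.7 × 2 = 5.4 (a 2-hour block = 2 hours).
P(N ≤ 5) = Σ_{j=0}^{5} e^(−μ) μ^j/j! ≈ 0.5461.

0.5461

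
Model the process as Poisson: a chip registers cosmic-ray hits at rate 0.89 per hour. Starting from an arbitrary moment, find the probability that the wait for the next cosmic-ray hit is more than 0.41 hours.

0.6943

The wait for the next event is exponential with rate λ = 0.89 per hour.
P(T > 0.41) = e^(−λt) = e^(−0.89 × 0.41) = e^(−0.3649) ≈ 0.6943.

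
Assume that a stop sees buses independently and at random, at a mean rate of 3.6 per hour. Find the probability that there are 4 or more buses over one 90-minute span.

Over the interval, μ = 3.6 × 1.5 = 5.4 (a 90-minute span = 1.5 hours).
P(N ≥ 4) = 1 − P(N ≤ 3) = 1 − Σ_{j=0}^{3} e^(−μ) μ^j/j! ≈ 0.7867.

0.7867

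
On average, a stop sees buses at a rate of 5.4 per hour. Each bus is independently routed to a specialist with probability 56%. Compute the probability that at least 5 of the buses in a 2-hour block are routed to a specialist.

0.7213

Thinning: the buses that are routed to a specialist themselves form a Poisson process with rate 0.56 × 5.4 = 3.024 per hour.
Over the interval, μ = 3.024 × 2 = 6.048 (a 2-hour block = 2 hours).
P(N ≥ 5) = 1 − P(N ≤ 4) ≈ 0.7213.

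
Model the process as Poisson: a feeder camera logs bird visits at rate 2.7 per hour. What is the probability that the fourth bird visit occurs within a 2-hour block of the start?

0.7867

Over the interval, μ = 2.7 × 2 = 5.4 (a 2-hour block = 2 hours).
The fourth arrival falls in the interval iff at least 4 events occur there: P(S_4 ≤ t) = P(N ≥ 4) = 1 − P(N ≤ 3) ≈ 0.7867.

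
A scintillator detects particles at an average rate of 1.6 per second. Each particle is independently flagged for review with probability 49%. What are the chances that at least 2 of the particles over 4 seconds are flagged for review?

Thinning: the particles that are flagged for review themselves form a Poisson process with rate 0.49 × 1.6 = 0.784 per second.
Over the interval, μ = 0.784 × 4 = 3.136 (4 seconds).
P(N ≥ 2) = 1 − P(N ≤ 1) ≈ 0.8203.

0.8203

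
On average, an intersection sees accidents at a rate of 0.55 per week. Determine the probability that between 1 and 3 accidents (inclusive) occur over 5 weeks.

0.6391

Over the interval, μ = 0.55 × 5 = 2.75 (5 weeks).
P(1 ≤ N ≤ 3) = Σ_{j=1}^{3} e^(−2.75) · 2.75^j/j! ≈ 0.6391.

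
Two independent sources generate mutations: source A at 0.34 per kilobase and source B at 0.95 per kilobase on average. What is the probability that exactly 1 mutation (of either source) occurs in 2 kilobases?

Independent Poisson processes superpose: combined rate λ = 0.34 + 0.95 = 1.29 per kilobase.
Over the interval, μ = 1.29 × 2 = 2.58 (2 kilobases).
P(N = 1) = e^(−2.58) · 2.58^1/1! ≈ 0.1955.

0.1955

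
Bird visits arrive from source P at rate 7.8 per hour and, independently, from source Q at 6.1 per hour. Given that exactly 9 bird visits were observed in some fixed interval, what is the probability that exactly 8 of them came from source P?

Given the total, each event is independently from source P with probability p = λ_P/(λ_P+λ_Q) = 7.8/13.9 ≈ 0.5612.
So K ~ Binomial(9, 7.8/13.9): P(K = 8) = C(9,8) · (7.8/13.9)^8 · (6.1/13.9)^1 ≈ 0.0388.

0.0388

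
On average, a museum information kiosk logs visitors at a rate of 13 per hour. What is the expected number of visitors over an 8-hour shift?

E[N] = λt = 13 × 8 = 104 (an 8-hour shift = 8 hours).

104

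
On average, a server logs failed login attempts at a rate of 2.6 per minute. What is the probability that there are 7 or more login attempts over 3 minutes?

Over the interval, μ = 2.6 × 3 = 7.8 (3 minutes).
P(N ≥ 7) = 1 − P(N ≤ 6) = 1 − Σ_{j=0}^{6} e^(−μ) μ^j/j! ≈ 0.6616.

0.6616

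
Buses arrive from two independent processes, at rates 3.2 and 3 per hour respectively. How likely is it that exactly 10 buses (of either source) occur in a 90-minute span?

Independent Poisson processes superpose: combined rate λ = 3.2 + 3 = 6.2 per hour.
Over the interval, μ = 6.2 × 1.5 = 9.3 (a 90-minute span = 1.5 hours).
P(N = 10) = e^(−9.3) · 9.3^10/10! ≈ 0.1219.

0.1219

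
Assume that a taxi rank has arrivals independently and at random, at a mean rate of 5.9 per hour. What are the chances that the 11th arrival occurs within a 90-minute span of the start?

Over the interval, μ = 5.9 × 1.5 = 8.85 (a 90-minute span = 1.5 hours).
The 11th arrival falls in the interval iff at least 11 events occur there: P(S_11 ≤ t) = P(N ≥ 11) = 1 − P(N ≤ 10) ≈ 0.2764.

0.2764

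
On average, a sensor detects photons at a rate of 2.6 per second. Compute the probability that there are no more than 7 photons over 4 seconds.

0.1863

Over the interval, μ = 2.6 × 4 = 10.4 (4 seconds).
P(N ≤ 7) = Σ_{j=0}^{7} e^(−μ) μ^j/j! ≈ 0.1863.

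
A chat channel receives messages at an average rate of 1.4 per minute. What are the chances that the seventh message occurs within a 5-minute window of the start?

Over the interval, μ = 1.4 × 5 = 7 (a 5-minute window = 5 minutes).
The seventh arrival falls in the interval iff at least 7 events occur there: P(S_7 ≤ t) = P(N ≥ 7) = 1 − P(N ≤ 6) ≈ 0.5503.

0.5503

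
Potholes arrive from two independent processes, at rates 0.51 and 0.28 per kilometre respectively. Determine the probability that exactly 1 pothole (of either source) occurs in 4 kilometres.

Independent Poisson processes superpose: combined rate λ = 0.51 + 0.28 = 0.79 per kilometre.
Over the interval, μ = 0.79 × 4 = 3.16 (4 kilometres).
P(N = 1) = e^(−3.16) · 3.16^1/1! ≈ 0.1341.

0.1341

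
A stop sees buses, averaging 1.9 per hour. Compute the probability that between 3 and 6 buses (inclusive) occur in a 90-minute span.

Over the interval, μ = 1.9 × 1.5 = 2.85 (a 90-minute span = 1.5 hours).
P(3 ≤ N ≤ 6) = Σ_{j=3}^{6} e^(−2.85) · 2.85^j/j! ≈ 0.5159.

0.5159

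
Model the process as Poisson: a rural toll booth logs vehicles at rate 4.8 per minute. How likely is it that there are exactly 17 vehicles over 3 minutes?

0.0771

Over the interval, μ = 4.8 × 3 = 14.4 (3 minutes).
P(N = 17) = e^(−μ) μ^17/17! = e^(−14.4) · 14.4^17/355687428096000 ≈ 0.0771.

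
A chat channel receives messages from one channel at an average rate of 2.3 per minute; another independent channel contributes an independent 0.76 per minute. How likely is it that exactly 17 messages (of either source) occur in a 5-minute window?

0.0879

Independent Poisson processes superpose: combined rate λ = 2.3 + 0.76 = 3.06 per minute.
Over the interval, μ = 3.06 × 5 = 15.3 (a 5-minute window = 5 minutes).
P(N = 17) = e^(−15.3) · 15.3^17/17! ≈ 0.0879.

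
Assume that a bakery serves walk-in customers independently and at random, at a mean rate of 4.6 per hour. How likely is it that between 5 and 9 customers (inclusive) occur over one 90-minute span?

Over the interval, μ = 4.6 × 1.5 = 6.9 (a 90-minute span = 1.5 hours).
P(5 ≤ N ≤ 9) = Σ_{j=5}^{9} e^(−6.9) · 6.9^j/j! ≈ 0.6582.

0.6582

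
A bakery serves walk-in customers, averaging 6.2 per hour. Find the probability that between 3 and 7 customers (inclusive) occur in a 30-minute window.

0.5846

Over the interval, μ = 6.2 × 0.5 = 3.1 (a 30-minute window = 0.5 hours).
P(3 ≤ N ≤ 7) = Σ_{j=3}^{7} e^(−3.1) · 3.1^j/j! ≈ 0.5846.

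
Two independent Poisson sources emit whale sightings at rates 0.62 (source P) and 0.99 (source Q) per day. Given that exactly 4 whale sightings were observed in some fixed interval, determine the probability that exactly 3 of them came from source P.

0.1405

Given the total, each event is independently from source P with probability p = λ_P/(λ_P+λ_Q) = 0.62/1.61 ≈ 0.3851.
So K ~ Binomial(4, 0.62/1.61): P(K = 3) = C(4,3) · (0.62/1.61)^3 · (0.99/1.61)^1 ≈ 0.1405.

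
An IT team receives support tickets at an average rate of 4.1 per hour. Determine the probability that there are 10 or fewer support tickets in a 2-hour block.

0.7955

Over the interval, μ = 4.1 × 2 = 8.2 (a 2-hour block = 2 hours).
P(N ≤ 10) = Σ_{j=0}^{10} e^(−μ) μ^j/j! ≈ 0.7955.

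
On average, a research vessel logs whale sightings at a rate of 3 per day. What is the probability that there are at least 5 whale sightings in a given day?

With mean μ = 3 per day,
P(N ≥ 5) = 1 − P(N ≤ 4) = 1 − Σ_{j=0}^{4} e^(−μ) μ^j/j! ≈ 0.1847.

0.1847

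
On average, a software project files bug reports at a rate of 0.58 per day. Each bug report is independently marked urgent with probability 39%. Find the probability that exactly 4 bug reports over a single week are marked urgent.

0.0538

Thinning: the bug reports that are marked urgent themselves form a Poisson process with rate 0.39 × 0.58 = 0.2262 per day.
Over the interval, μ = 0.2262 × 7 = 1.5834 (a week = 7 days).
P(N = 4) = e^(−1.5834) · 1.5834^4/4! ≈ 0.0538.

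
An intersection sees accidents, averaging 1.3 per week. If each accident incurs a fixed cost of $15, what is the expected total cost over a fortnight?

E[N] = 1.3 × 2 = 2.6 (a fortnight = 2 weeks); E[cost] = 2.6 × $15 = $39.

$39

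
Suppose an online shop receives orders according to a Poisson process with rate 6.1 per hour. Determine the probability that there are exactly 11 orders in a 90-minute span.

Over the interval, μ = 6.1 × 1.5 = 9.15 (a 90-minute span = 1.5 hours).
P(N = 11) = e^(−μ) μ^11/11! = e^(−9.15) · 9.15^11/39916800 ≈ 0.1002.

0.1002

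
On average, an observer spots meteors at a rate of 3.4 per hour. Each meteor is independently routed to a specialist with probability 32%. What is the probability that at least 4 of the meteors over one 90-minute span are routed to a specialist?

Thinning: the meteors that are routed to a specialist themselves form a Poisson process with rate 0.32 × 3.4 = 1.088 per hour.
Over the interval, μ = 1.088 × 1.5 = 1.632 (a 90-minute span = 1.5 hours).
P(N ≥ 4) = 1 − P(N ≤ 3) ≈ 0.0833.

0.0833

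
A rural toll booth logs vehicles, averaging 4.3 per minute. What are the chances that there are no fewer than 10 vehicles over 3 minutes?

Over the interval, μ = 4.3 × 3 = 12.9 (3 minutes).
P(N ≥ 10) = 1 − P(N ≤ 9) = 1 − Σ_{j=0}^{9} e^(−μ) μ^j/j! ≈ 0.8275.

0.8275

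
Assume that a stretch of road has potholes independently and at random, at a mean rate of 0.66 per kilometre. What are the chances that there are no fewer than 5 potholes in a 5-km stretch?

0.2374

Over the interval, μ = 0.66 × 5 = 3.3 (a 5-km stretch = 5 kilometres).
P(N ≥ 5) = 1 − P(N ≤ 4) = 1 − Σ_{j=0}^{4} e^(−μ) μ^j/j! ≈ 0.2374.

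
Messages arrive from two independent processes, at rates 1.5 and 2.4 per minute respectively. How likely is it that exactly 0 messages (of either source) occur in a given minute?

0.0202

Independent Poisson processes superpose: combined rate λ = 1.5 + 2.4 = 3.9 per minute.
So μ = 3.9.
P(N = 0) = e^(−3.9) · 3.9^0/0! ≈ 0.0202.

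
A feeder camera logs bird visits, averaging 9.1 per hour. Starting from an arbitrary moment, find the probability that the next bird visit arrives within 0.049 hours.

0.3598

Inter-arrival times are exponential with rate λ = 9.1 per hour.
P(T ≤ 0.049) = 1 − e^(−λt) = 1 − e^(−9.1 × 0.049) = 1 − e^(−0.4459) ≈ 0.3598.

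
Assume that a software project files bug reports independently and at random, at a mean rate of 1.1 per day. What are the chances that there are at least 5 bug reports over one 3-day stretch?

0.2374

Over the interval, μ = 1.1 × 3 = 3.3 (a 3-day stretch = 3 days).
P(N ≥ 5) = 1 − P(N ≤ 4) = 1 − Σ_{j=0}^{4} e^(−μ) μ^j/j! ≈ 0.2374.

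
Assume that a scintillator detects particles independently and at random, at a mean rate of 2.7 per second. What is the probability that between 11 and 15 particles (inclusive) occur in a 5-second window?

0.5066

Over the interval, μ = 2.7 × 5 = 13.5 (a 5-second window = 5 seconds).
P(11 ≤ N ≤ 15) = Σ_{j=11}^{15} e^(−13.5) · 13.5^j/j! ≈ 0.5066.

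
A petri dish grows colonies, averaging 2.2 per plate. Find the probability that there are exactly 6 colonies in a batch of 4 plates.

0.0972

Over the interval, μ = 2.2 × 4 = 8.8 (a batch of 4 plates = 4 plates).
P(N = 6) = e^(−μ) μ^6/6! = e^(−8.8) · 8.8^6/720 ≈ 0.0972.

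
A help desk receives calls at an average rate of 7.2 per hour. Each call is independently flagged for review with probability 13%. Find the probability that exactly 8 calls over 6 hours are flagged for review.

0.0893

Thinning: the calls that are flagged for review themselves form a Poisson process with rate 0.13 × 7.2 = 0.936 per hour.
Over the interval, μ = 0.936 × 6 = 5.616 (6 hours).
P(N = 8) = e^(−5.616) · 5.616^8/8! ≈ 0.0893.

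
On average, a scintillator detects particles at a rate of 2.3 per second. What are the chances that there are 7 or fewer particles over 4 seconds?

0.3010

Over the interval, μ = 2.3 × 4 = 9.2 (4 seconds).
P(N ≤ 7) = Σ_{j=0}^{7} e^(−μ) μ^j/j! ≈ 0.3010.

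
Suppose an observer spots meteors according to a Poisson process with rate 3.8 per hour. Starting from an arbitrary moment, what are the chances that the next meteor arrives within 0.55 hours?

Inter-arrival times are exponential with rate λ = 3.8 per hour.
P(T ≤ 0.55) = 1 − e^(−λt) = 1 − e^(−3.8 × 0.55) = 1 − e^(−2.09) ≈ 0.8763.

0.8763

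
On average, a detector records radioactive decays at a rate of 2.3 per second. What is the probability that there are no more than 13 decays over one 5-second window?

Over the interval, μ = 2.3 × 5 = 11.5 (a 5-second window = 5 seconds).
P(N ≤ 13) = Σ_{j=0}^{13} e^(−μ) μ^j/j! ≈ 0.7330.

0.7330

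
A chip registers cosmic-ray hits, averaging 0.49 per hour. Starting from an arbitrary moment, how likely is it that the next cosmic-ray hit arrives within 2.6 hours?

0.7203

Inter-arrival times are exponential with rate λ = 0.49 per hour.
P(T ≤ 2.6) = 1 − e^(−λt) = 1 − e^(−0.49 × 2.6) = 1 − e^(−1.274) ≈ 0.7203.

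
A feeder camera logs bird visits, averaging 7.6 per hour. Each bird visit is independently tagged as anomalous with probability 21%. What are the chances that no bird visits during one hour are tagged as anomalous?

0.2027

Thinning: the bird visits that are tagged as anomalous themselves form a Poisson process with rate 0.21 × 7.6 = 1.596 per hour.
So μ = 1.596.
P(N = 0) = e^(−1.596) · 1.596^0/0! ≈ 0.2027.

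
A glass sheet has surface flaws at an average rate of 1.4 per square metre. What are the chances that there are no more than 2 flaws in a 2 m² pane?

Over the interval, μ = 1.4 × 2 = 2.8 (a 2 m² pane = 2 square metres).
P(N ≤ 2) = Σ_{j=0}^{2} e^(−μ) μ^j/j! ≈ 0.4695.

0.4695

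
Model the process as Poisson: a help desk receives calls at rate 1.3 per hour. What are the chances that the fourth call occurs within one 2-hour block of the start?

0.2640

Over the interval, μ = 1.3 × 2 = 2.6 (a 2-hour block = 2 hours).
The fourth arrival falls in the interval iff at least 4 events occur there: P(S_4 ≤ t) = P(N ≥ 4) = 1 − P(N ≤ 3) ≈ 0.2640.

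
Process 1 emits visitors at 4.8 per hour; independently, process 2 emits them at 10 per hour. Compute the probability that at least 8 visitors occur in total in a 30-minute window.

0.4607

Independent Poisson processes superpose: combined rate λ = 4.8 + 10 = 14.8 per hour.
Over the interval, μ = 14.8 × 0.5 = 7.4 (a 30-minute window = 0.5 hours).
P(N ≥ 8) = 1 − P(N ≤ 7) ≈ 0.4607.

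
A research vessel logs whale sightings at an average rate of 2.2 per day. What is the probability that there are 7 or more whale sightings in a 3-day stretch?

0.4892

Over the interval, μ = 2.2 × 3 = 6.6 (a 3-day stretch = 3 days).
P(N ≥ 7) = 1 − P(N ≤ 6) = 1 − Σ_{j=0}^{6} e^(−μ) μ^j/j! ≈ 0.4892.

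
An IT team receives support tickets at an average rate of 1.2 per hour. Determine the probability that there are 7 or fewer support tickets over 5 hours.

Over the interval, μ = 1.2 × 5 = 6 (5 hours).
P(N ≤ 7) = Σ_{j=0}^{7} e^(−μ) μ^j/j! ≈ 0.7440.

0.7440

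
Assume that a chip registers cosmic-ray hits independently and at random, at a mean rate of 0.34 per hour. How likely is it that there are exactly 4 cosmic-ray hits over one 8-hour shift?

Over the interval, μ = 0.34 × 8 = 2.72 (an 8-hour shift = 8 hours).
P(N = 4) = e^(−μ) μ^4/4! = e^(−2.72) · 2.72^4/24 ≈ 0.1502.

0.1502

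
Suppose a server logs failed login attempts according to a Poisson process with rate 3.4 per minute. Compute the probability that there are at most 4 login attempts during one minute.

With mean μ = 3.4 per minute,
P(N ≤ 4) = Σ_{j=0}^{4} e^(−μ) μ^j/j! ≈ 0.7442.

0.7442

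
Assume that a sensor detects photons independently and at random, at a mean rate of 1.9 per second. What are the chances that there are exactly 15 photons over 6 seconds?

Over the interval, μ = 1.9 × 6 = 11.4 (6 seconds).
P(N = 15) = e^(−μ) μ^15/15! = e^(−11.4) · 11.4^15/1307674368000 ≈ 0.0611.

0.0611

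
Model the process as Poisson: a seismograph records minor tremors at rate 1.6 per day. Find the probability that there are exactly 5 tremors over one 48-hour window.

Over the interval, μ = 1.6 × 2 = 3.2 (a 48-hour window = 2 days).
P(N = 5) = e^(−μ) μ^5/5! = e^(−3.2) · 3.2^5/120 ≈ 0.1140.

0.1140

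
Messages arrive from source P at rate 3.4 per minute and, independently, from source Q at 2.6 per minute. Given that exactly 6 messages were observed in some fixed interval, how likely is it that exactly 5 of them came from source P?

Given the total, each event is independently from source P with probability p = λ_P/(λ_P+λ_Q) = 3.4/6 ≈ 0.5667.
So K ~ Binomial(6, 3.4/6): P(K = 5) = C(6,5) · (3.4/6)^5 · (2.6/6)^1 ≈ 0.1519.

0.1519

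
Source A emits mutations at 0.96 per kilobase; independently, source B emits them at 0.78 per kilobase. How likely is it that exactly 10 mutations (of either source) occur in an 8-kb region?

Independent Poisson processes superpose: combined rate λ = 0.96 + 0.78 = 1.74 per kilobase.
Over the interval, μ = 1.74 × 8 = 13.92 (an 8-kb region = 8 kilobases).
P(N = 10) = e^(−13.92) · 13.92^10/10! ≈ 0.0678.

0.0678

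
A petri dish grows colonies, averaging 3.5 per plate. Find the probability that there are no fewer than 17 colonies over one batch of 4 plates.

0.2441

Over the interval, μ = 3.5 × 4 = 14 (a batch of 4 plates = 4 plates).
P(N ≥ 17) = 1 − P(N ≤ 16) = 1 − Σ_{j=0}^{16} e^(−μ) μ^j/j! ≈ 0.2441.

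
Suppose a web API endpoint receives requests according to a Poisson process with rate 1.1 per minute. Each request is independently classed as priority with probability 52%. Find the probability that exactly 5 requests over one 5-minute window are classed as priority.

Thinning: the requests that are classed as priority themselves form a Poisson process with rate 0.52 × 1.1 = 0.572 per minute.
Over the interval, μ = 0.572 × 5 = 2.86 (a 5-minute window = 5 minutes).
P(N = 5) = e^(−2.86) · 2.86^5/5! ≈ 0.0913.

0.0913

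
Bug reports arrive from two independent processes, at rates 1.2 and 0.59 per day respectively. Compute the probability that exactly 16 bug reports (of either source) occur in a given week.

0.0638

Independent Poisson processes superpose: combined rate λ = 1.2 + 0.59 = 1.79 per day.
Over the interval, μ = 1.79 × 7 = 12.53 (a week = 7 days).
P(N = 16) = e^(−12.53) · 12.53^16/16! ≈ 0.0638.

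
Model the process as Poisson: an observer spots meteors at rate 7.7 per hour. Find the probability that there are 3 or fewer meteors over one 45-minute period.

0.1724

Over the interval, μ = 7.7 × 0.75 = 5.775 (a 45-minute period = 0.75 hours).
P(N ≤ 3) = Σ_{j=0}^{3} e^(−μ) μ^j/j! ≈ 0.1724.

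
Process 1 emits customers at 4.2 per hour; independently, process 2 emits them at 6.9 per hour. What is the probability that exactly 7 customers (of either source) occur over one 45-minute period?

Independent Poisson processes superpose: combined rate λ = 4.2 + 6.9 = 11.1 per hour.
Over the interval, μ = 11.1 × 0.75 = 8.325 (a 45-minute period = 0.75 hours).
P(N = 7) = e^(−8.325) · 8.325^7/7! ≈ 0.1333.

0.1333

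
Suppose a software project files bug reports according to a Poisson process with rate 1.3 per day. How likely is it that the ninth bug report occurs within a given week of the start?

0.5574

Over the interval, μ = 1.3 × 7 = 9.1 (a week = 7 days).
The ninth arrival falls in the interval iff at least 9 events occur there: P(S_9 ≤ t) = P(N ≥ 9) = 1 − P(N ≤ 8) ≈ 0.5574.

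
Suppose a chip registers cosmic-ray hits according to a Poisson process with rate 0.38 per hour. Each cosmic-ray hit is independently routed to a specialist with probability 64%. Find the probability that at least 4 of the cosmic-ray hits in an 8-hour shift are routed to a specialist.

0.1332

Thinning: the cosmic-ray hits that are routed to a specialist themselves form a Poisson process with rate 0.64 × 0.38 = 0.2432 per hour.
Over the interval, μ = 0.2432 × 8 = 1.9456 (an 8-hour shift = 8 hours).
P(N ≥ 4) = 1 − P(N ≤ 3) ≈ 0.1332.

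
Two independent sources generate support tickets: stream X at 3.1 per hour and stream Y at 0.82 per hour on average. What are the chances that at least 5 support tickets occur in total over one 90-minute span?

0.6986

Independent Poisson processes superpose: combined rate λ = 3.1 + 0.82 = 3.92 per hour.
Over the interval, μ = 3.92 × 1.5 = 5.88 (a 90-minute span = 1.5 hours).
P(N ≥ 5) = 1 − P(N ≤ 4) ≈ 0.6986.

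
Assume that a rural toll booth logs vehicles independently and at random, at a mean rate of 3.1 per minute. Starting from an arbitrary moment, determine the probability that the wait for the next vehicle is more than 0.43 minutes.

The wait for the next event is exponential with rate λ = 3.1 per minute.
P(T > 0.43) = e^(−λt) = e^(−3.1 × 0.43) = e^(−1.333) ≈ 0.2637.

0.2637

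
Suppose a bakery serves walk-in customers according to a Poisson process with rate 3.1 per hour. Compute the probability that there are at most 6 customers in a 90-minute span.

Over the interval, μ = 3.1 × 1.5 = 4.65 (a 90-minute span = 1.5 hours).
P(N ≤ 6) = Σ_{j=0}^{6} e^(−μ) μ^j/j! ≈ 0.8114.

0.8114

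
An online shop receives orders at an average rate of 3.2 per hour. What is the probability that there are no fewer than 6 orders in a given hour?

With mean μ = 3.2 per hour,
P(N ≥ 6) = 1 − P(N ≤ 5) = 1 − Σ_{j=0}^{5} e^(−μ) μ^j/j! ≈ 0.1054.

0.1054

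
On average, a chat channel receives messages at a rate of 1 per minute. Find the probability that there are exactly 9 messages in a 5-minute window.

Over the interval, μ = 1 × 5 = 5 (a 5-minute window = 5 minutes).
P(N = 9) = e^(−μ) μ^9/9! = e^(−5) · 5^9/362880 ≈ 0.0363.

0.0363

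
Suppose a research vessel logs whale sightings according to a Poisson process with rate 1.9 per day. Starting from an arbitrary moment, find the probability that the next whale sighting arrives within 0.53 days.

0.6347

Inter-arrival times are exponential with rate λ = 1.9 per day.
P(T ≤ 0.53) = 1 − e^(−λt) = 1 − e^(−1.9 × 0.53) = 1 − e^(−1.007) ≈ 0.6347.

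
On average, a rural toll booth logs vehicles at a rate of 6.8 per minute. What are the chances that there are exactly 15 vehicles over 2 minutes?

Over the interval, μ = 6.8 × 2 = 13.6 (2 minutes).
P(N = 15) = e^(−μ) μ^15/15! = e^(−13.6) · 13.6^15/1307674368000 ≈ 0.0955.

0.0955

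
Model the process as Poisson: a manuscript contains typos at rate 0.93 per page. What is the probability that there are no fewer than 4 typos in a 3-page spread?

Over the interval, μ = 0.93 × 3 = 2.79 (a 3-page spread = 3 pages).
P(N ≥ 4) = 1 − P(N ≤ 3) = 1 − Σ_{j=0}^{3} e^(−μ) μ^j/j! ≈ 0.3058.

0.3058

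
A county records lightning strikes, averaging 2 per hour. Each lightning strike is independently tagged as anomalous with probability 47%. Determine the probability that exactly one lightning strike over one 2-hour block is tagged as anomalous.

Thinning: the lightning strikes that are tagged as anomalous themselves form a Poisson process with rate 0.47 × 2 = 0.94 per hour.
Over the interval, μ = 0.94 × 2 = 1.88 (a 2-hour block = 2 hours).
P(N = 1) = e^(−1.88) · 1.88^1/1! ≈ 0.2869.

0.2869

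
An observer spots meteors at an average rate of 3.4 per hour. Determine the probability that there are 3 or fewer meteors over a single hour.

With mean μ = 3.4 per hour,
P(N ≤ 3) = Σ_{j=0}^{3} e^(−μ) μ^j/j! ≈ 0.5584.

0.5584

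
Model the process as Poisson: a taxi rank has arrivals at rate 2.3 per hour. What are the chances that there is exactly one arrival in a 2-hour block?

Over the interval, μ = 2.3 × 2 = 4.6 (a 2-hour block = 2 hours).
P(N = 1) = e^(−μ) μ^1/1! = e^(−4.6) · 4.6^1/1 ≈ 0.0462.

0.0462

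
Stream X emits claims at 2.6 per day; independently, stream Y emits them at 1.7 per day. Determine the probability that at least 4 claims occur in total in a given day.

Independent Poisson processes superpose: combined rate λ = 2.6 + 1.7 = 4.3 per day.
So μ = 4.3.
P(N ≥ 4) = 1 − P(N ≤ 3) ≈ 0.6228.

0.6228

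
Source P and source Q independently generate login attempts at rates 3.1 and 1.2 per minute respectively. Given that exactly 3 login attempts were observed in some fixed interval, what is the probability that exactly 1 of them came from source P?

Given the total, each event is independently from source P with probability p = λ_P/(λ_P+λ_Q) = 3.1/4.3 ≈ 0.7209.
So K ~ Binomial(3, 3.1/4.3): P(K = 1) = C(3,1) · (3.1/4.3)^1 · (1.2/4.3)^2 ≈ 0.1684.

0.1684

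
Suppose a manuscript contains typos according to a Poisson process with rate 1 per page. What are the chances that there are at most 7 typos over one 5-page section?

0.8666

Over the interval, μ = 1 × 5 = 5 (a 5-page section = 5 pages).
P(N ≤ 7) = Σ_{j=0}^{7} e^(−μ) μ^j/j! ≈ 0.8666.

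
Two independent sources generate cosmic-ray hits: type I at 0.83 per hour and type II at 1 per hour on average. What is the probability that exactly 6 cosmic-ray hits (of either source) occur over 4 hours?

0.1415

Independent Poisson processes superpose: combined rate λ = 0.83 + 1 = 1.83 per hour.
Over the interval, μ = 1.83 × 4 = 7.32 (4 hours).
P(N = 6) = e^(−7.32) · 7.32^6/6! ≈ 0.1415.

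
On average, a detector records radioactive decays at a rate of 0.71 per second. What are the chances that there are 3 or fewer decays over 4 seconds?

Over the interval, μ = 0.71 × 4 = 2.84 (4 seconds).
P(N ≤ 3) = Σ_{j=0}^{3} e^(−μ) μ^j/j! ≈ 0.6830.

0.6830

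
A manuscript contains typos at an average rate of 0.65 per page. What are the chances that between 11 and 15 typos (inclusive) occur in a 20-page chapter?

Over the interval, μ = 0.65 × 20 = 13 (a 20-page chapter = 20 pages).
P(11 ≤ N ≤ 15) = Σ_{j=11}^{15} e^(−13) · 13^j/j! ≈ 0.5119.

0.5119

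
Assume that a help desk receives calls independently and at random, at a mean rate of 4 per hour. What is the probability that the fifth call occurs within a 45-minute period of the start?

0.1847

Over the interval, μ = 4 × 0.75 = 3 (a 45-minute period = 0.75 hours).
The fifth arrival falls in the interval iff at least 5 events occur there: P(S_5 ≤ t) = P(N ≥ 5) = 1 − P(N ≤ 4) ≈ 0.1847.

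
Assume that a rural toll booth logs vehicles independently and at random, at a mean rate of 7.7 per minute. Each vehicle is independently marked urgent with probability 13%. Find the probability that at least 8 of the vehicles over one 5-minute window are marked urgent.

Thinning: the vehicles that are marked urgent themselves form a Poisson process with rate 0.13 × 7.7 = 1.001 per minute.
Over the interval, μ = 1.001 × 5 = 5.005 (a 5-minute window = 5 minutes).
P(N ≥ 8) = 1 − P(N ≤ 7) ≈ 0.1339.

0.1339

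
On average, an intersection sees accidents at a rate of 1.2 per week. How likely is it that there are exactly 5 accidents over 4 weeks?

Over the interval, μ = 1.2 × 4 = 4.8 (4 weeks).
P(N = 5) = e^(−μ) μ^5/5! = e^(−4.8) · 4.8^5/120 ≈ 0.1747.

0.1747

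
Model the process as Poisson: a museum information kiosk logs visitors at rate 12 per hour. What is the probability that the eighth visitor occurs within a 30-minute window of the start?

Over the interval, μ = 12 × 0.5 = 6 (a 30-minute window = 0.5 hours).
The eighth arrival falls in the interval iff at least 8 events occur there: P(S_8 ≤ t) = P(N ≥ 8) = 1 − P(N ≤ 7) ≈ 0.2560.

0.2560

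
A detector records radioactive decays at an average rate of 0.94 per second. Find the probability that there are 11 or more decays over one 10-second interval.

0.3424

Over the interval, μ = 0.94 × 10 = 9.4 (a 10-second interval = 10 seconds).
P(N ≥ 11) = 1 − P(N ≤ 10) = 1 − Σ_{j=0}^{10} e^(−μ) μ^j/j! ≈ 0.3424.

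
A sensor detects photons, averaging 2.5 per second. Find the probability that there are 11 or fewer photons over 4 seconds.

0.6968

Over the interval, μ = 2.5 × 4 = 10 (4 seconds).
P(N ≤ 11) = Σ_{j=0}^{11} e^(−μ) μ^j/j! ≈ 0.6968.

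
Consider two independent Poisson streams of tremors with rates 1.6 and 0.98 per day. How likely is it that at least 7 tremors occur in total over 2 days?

0.2616

Independent Poisson processes superpose: combined rate λ = 1.6 + 0.98 = 2.58 per day.
Over the interval, μ = 2.58 × 2 = 5.16 (2 days).
P(N ≥ 7) = 1 − P(N ≤ 6) ≈ 0.2616.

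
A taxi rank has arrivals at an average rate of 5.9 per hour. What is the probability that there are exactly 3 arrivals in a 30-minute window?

0.2239

Over the interval, μ = 5.9 × 0.5 = 2.95 (a 30-minute window = 0.5 hours).
P(N = 3) = e^(−μ) μ^3/3! = e^(−2.95) · 2.95^3/6 ≈ 0.2239.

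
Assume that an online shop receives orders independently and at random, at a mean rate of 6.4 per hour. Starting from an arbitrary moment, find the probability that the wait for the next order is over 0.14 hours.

The wait for the next event is exponential with rate λ = 6.4 per hour.
P(T > 0.14) = e^(−λt) = e^(−6.4 × 0.14) = e^(−0.896) ≈ 0.4082.

0.4082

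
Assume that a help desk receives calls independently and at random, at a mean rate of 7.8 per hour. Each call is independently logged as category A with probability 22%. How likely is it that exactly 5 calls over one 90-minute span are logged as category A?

Thinning: the calls that are logged as category A themselves form a Poisson process with rate 0.22 × 7.8 = 1.716 per hour.
Over the interval, μ = 1.716 × 1.5 = 2.574 (a 90-minute span = 1.5 hours).
P(N = 5) = e^(−2.574) · 2.574^5/5! ≈ 0.0718.

0.0718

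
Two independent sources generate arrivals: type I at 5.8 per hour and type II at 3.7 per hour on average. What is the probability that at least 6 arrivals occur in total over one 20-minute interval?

0.1016

Independent Poisson processes superpose: combined rate λ = 5.8 + 3.7 = 9.5 per hour.
Over the interval, μ = 9.5 × 1/3 ≈ 3.16667 (a 20-minute interval = 1/3 hours).
P(N ≥ 6) = 1 − P(N ≤ 5) ≈ 0.1016.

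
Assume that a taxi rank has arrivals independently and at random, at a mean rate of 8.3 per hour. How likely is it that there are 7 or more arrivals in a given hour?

0.7219

With mean μ = 8.3 per hour,
P(N ≥ 7) = 1 − P(N ≤ 6) = 1 − Σ_{j=0}^{6} e^(−μ) μ^j/j! ≈ 0.7219.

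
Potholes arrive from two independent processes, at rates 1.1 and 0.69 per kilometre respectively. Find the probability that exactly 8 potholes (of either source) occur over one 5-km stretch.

Independent Poisson processes superpose: combined rate λ = 1.1 + 0.69 = 1.79 per kilometre.
Over the interval, μ = 1.79 × 5 = 8.95 (a 5-km stretch = 5 kilometres).
P(N = 8) = e^(−8.95) · 8.95^8/8! ≈ 0.1325.

0.1325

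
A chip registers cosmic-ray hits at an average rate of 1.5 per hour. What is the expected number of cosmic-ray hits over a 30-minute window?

0.75

E[N] = λt = 1.5 × 0.5 = 0.75 (a 30-minute window = 0.5 hours).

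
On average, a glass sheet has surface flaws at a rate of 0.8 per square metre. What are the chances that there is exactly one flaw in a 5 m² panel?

0.0733

Over the interval, μ = 0.8 × 5 = 4 (a 5 m² panel = 5 square metres).
P(N = 1) = e^(−μ) μ^1/1! = e^(−4) · 4^1/1 ≈ 0.0733.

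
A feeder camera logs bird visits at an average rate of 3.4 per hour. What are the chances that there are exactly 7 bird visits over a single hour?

With mean μ = 3.4 per hour,
P(N = 7) = e^(−μ) μ^7/7! = e^(−3.4) · 3.4^7/5040 ≈ 0.0348.

0.0348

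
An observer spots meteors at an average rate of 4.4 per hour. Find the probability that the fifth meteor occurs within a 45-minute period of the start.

0.2374

Over the interval, μ = 4.4 × 0.75 = 3.3 (a 45-minute period = 0.75 hours).
The fifth arrival falls in the interval iff at least 5 events occur there: P(S_5 ≤ t) = P(N ≥ 5) = 1 − P(N ≤ 4) ≈ 0.2374.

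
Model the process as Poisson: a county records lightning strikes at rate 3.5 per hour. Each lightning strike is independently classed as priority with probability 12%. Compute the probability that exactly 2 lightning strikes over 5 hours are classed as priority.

Thinning: the lightning strikes that are classed as priority themselves form a Poisson process with rate 0.12 × 3.5 = 0.42 per hour.
Over the interval, μ = 0.42 × 5 = 2.1 (5 hours).
P(N = 2) = e^(−2.1) · 2.1^2/2! ≈ 0.2700.

0.2700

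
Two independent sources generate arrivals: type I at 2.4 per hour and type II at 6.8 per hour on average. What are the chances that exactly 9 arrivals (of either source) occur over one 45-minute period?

Independent Poisson processes superpose: combined rate λ = 2.4 + 6.8 = 9.2 per hour.
Over the interval, μ = 9.2 × 0.75 = 6.9 (a 45-minute period = 0.75 hours).
P(N = 9) = e^(−6.9) · 6.9^9/9! ≈ 0.0985.

0.0985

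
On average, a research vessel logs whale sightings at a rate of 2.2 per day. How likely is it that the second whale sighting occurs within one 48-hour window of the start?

Over the interval, μ = 2.2 × 2 = 4.4 (a 48-hour window = 2 days).
The second arrival falls in the interval iff at least 2 events occur there: P(S_2 ≤ t) = P(N ≥ 2) = 1 − P(N ≤ 1) ≈ 0.9337.

0.9337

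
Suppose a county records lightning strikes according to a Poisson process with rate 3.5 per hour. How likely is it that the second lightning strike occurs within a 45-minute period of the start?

Over the interval, μ = 3.5 × 0.75 = 2.625 (a 45-minute period = 0.75 hours).
The second arrival falls in the interval iff at least 2 events occur there: P(S_2 ≤ t) = P(N ≥ 2) = 1 − P(N ≤ 1) ≈ 0.7374.

0.7374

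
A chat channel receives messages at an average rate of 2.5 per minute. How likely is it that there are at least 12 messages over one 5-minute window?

0.5942

Over the interval, μ = 2.5 × 5 = 12.5 (a 5-minute window = 5 minutes).
P(N ≥ 12) = 1 − P(N ≤ 11) = 1 − Σ_{j=0}^{11} e^(−μ) μ^j/j! ≈ 0.5942.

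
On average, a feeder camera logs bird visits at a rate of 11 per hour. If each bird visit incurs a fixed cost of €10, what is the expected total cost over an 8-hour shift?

E[N] = 11 × 8 = 88 (an 8-hour shift = 8 hours); E[cost] = 88 × €10 = €880.

€880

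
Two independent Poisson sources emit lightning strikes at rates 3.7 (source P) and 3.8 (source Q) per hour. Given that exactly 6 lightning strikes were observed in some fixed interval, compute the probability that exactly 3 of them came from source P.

0.3123

Given the total, each event is independently from source P with probability p = λ_P/(λ_P+λ_Q) = 3.7/7.5 ≈ 0.4933.
So K ~ Binomial(6, 3.7/7.5): P(K = 3) = C(6,3) · (3.7/7.5)^3 · (3.8/7.5)^3 ≈ 0.3123.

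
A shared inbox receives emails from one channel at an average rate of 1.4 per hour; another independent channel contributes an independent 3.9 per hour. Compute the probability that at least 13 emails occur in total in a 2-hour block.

Independent Poisson processes superpose: combined rate λ = 1.4 + 3.9 = 5.3 per hour.
Over the interval, μ = 5.3 × 2 = 10.6 (a 2-hour block = 2 hours).
P(N ≥ 13) = 1 − P(N ≤ 12) ≈ 0.2684.

0.2684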